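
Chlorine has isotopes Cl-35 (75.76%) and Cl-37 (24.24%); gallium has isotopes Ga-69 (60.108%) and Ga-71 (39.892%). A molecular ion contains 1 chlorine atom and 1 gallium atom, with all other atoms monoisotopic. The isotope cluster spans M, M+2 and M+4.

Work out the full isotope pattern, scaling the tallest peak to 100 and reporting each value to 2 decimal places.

Chlorine pattern (n=1): 0.7576 : 0.2424
Gallium pattern (n=1): 0.60108 : 0.39892
Convolve the two distributions (both contribute in 2-u steps):
  M: 0.7576×0.60108 = 0.455378
  M+2: 0.7576×0.39892 + 0.2424×0.60108 = 0.447924
  M+4: 0.2424×0.39892 = 0.096698
Scale to base peak (0.455378) = 100: 100.00 : 98.36 : 21.23

100.00 : 98.36 : 21.23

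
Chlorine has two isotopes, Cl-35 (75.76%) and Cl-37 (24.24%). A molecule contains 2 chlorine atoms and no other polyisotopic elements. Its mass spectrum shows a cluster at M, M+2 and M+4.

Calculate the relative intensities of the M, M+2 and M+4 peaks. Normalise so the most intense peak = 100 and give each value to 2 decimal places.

100.00 : 63.99 : 10.24

Each Cl atom is independently Cl-35 (p = 0.7576) or Cl-37 (q = 0.2424); the cluster is the binomial expansion (p + q)^2.
P(M) = 0.7576^2 = 0.573958
P(M+2) = 2 × 0.7576^1 × 0.2424^1 = 0.367284
P(M+4) = 0.2424^2 = 0.058758
The M peak is largest (0.573958); scaling to 100 gives 100.00 : 63.99 : 10.24.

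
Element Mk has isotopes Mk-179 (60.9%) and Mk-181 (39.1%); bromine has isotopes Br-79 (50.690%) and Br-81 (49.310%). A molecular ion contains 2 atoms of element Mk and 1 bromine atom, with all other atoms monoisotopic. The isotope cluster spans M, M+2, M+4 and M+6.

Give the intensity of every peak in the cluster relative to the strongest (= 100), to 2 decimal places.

Element Mk pattern (n=2): 0.370881 : 0.476238 : 0.152881
Bromine pattern (n=1): 0.5069 : 0.4931
Convolve the two distributions (both contribute in 2-u steps):
  M: 0.370881×0.5069 = 0.188000
  M+2: 0.370881×0.4931 + 0.476238×0.5069 = 0.424286
  M+4: 0.476238×0.4931 + 0.152881×0.5069 = 0.312328
  M+6: 0.152881×0.4931 = 0.075386
Scale to base peak (0.424286) = 100: 44.31 : 100.00 : 73.61 : 17.77

44.31 : 100.00 : 73.61 : 17.77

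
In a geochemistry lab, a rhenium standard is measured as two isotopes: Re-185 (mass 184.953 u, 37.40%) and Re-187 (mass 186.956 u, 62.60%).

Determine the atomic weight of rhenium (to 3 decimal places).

Average mass = Σ (abundance × isotope mass) = 0.3740 × 184.953 + 0.6260 × 186.956
= 69.1724 + 117.0345 = 186.2069 u

186.207 u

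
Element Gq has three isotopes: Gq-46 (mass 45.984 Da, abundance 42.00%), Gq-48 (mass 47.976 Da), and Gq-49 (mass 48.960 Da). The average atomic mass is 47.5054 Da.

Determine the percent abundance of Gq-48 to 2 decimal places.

20.80%

Let x and y be the fractions of Gq-48 and Gq-49. Then x + y = 1 − 0.4200 = 0.5800 and 47.976x + 48.960y = 47.5054 − 0.4200×45.984 = 28.19212.
Substituting: 47.976x + 48.960(0.5800 − x) = 28.19212
(47.976 − 48.960)x = -0.20468  ⇒  x = 0.20801, y = 0.37199
Gq-48: 20.80%, Gq-49: 37.20%.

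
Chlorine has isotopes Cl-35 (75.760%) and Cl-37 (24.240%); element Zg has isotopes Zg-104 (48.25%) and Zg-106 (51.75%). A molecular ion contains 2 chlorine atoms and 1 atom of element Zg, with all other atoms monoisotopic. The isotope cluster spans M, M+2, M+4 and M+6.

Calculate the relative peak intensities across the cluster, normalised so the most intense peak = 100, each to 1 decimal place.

58.4 : 100.0 : 46.1 : 6.4

Chlorine pattern (n=2): 0.57395776 : 0.36728448 : 0.05875776
Element Zg pattern (n=1): 0.4825 : 0.5175
Convolve the two distributions (both contribute in 2-u steps):
  M: 0.57395776×0.4825 = 0.276935
  M+2: 0.57395776×0.5175 + 0.36728448×0.4825 = 0.474238
  M+4: 0.36728448×0.5175 + 0.05875776×0.4825 = 0.218420
  M+6: 0.05875776×0.5175 = 0.030407
Scale to base peak (0.474238) = 100: 58.4 : 100.0 : 46.1 : 6.4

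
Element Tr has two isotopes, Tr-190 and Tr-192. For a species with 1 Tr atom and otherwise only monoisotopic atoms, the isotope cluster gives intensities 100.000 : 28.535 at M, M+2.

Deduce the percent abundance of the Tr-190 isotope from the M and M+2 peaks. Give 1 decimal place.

If p is the fraction of Tr that is Tr-190, then I(M+2)/I(M) = [C(1,1)·p^0·(1−p)] / p^1 = 1·(1−p)/p = 28.535/100.000 = 0.2853
(1−p)/p = 0.2853/1 = 0.2853  ⇒  p = 1/(1 + 0.2853) = 0.7780
Tr-190: 77.8%, Tr-192: 22.2%.

77.8%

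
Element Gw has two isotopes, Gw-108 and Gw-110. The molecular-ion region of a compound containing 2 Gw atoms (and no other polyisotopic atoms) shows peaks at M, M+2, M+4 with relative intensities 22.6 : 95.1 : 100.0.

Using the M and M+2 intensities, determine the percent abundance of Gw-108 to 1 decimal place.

If p is the fraction of Gw that is Gw-108, then I(M+2)/I(M) = [C(2,1)·p^1·(1−p)] / p^2 = 2·(1−p)/p = 95.1/22.6 = 4.2080
(1−p)/p = 4.2080/2 = 2.1040  ⇒  p = 1/(1 + 2.1040) = 0.3222
Gw-108: 32.2%, Gw-110: 67.8%.

32.2%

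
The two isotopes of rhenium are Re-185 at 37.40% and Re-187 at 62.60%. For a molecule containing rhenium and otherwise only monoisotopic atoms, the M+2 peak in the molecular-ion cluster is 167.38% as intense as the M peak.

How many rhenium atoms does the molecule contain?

With n Re atoms, P(M+2)/P(M) = C(n,1)·p^(n−1)q / p^n = n·q/p = n · 0.6260/0.3740.
n = 1.6738 × 0.3740/0.6260 = 1.00 ≈ 1

1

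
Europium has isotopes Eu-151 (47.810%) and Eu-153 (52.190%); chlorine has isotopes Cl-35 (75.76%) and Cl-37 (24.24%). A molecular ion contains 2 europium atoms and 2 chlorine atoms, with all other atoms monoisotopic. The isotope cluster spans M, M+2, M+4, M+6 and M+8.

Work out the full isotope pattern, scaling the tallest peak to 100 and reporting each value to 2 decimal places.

35.42 : 100.00 : 95.32 : 34.93 : 4.32

Europium pattern (n=2): 0.22857961 : 0.49904078 : 0.27237961
Chlorine pattern (n=2): 0.57395776 : 0.36728448 : 0.05875776
Convolve the two distributions (both contribute in 2-u steps):
  M: 0.22857961×0.57395776 = 0.131195
  M+2: 0.22857961×0.36728448 + 0.49904078×0.57395776 = 0.370382
  M+4: 0.22857961×0.05875776 + 0.49904078×0.36728448 + 0.27237961×0.57395776 = 0.353055
  M+6: 0.49904078×0.05875776 + 0.27237961×0.36728448 = 0.129363
  M+8: 0.27237961×0.05875776 = 0.016004
Scale to base peak (0.370382) = 100: 35.42 : 100.00 : 95.32 : 34.93 : 4.32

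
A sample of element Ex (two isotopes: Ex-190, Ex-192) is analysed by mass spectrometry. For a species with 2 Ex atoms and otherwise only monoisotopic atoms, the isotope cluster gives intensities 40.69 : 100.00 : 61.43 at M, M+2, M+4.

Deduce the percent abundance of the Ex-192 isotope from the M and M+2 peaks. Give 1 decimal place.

55.1%

Let p = fractional abundance of Ex-190. I(M+2)/I(M) = [C(2,1)·p^1·(1−p)] / p^2 = 2·(1−p)/p = 100.00/40.69 = 2.4576
(1−p)/p = 2.4576/2 = 1.2288  ⇒  p = 1/(1 + 1.2288) = 0.4487
Ex-190: 44.9%, Ex-192: 55.1%.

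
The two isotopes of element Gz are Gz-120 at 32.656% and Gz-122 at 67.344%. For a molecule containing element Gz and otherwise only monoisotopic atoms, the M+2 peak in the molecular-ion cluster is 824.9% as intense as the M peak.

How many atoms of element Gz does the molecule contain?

The M+2/M ratio from n Gz atoms is n · q/p = n · 0.67344/0.32656.
n = 8.249 × 0.32656/0.67344 = 4.00 ≈ 4

4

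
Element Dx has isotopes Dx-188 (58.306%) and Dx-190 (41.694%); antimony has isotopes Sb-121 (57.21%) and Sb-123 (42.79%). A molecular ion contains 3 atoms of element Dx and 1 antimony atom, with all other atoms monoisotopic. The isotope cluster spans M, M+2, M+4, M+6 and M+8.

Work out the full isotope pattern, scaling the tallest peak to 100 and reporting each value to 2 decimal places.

Element Dx pattern (n=3): 0.19821647 : 0.42522747 : 0.30407564 : 0.07248042
Antimony pattern (n=1): 0.5721 : 0.4279
Convolve the two distributions (both contribute in 2-u steps):
  M: 0.19821647×0.5721 = 0.113400
  M+2: 0.19821647×0.4279 + 0.42522747×0.5721 = 0.328089
  M+4: 0.42522747×0.4279 + 0.30407564×0.5721 = 0.355917
  M+6: 0.30407564×0.4279 + 0.07248042×0.5721 = 0.171580
  M+8: 0.07248042×0.4279 = 0.031014
Scale to base peak (0.355917) = 100: 31.86 : 92.18 : 100.00 : 48.21 : 8.71

31.86 : 92.18 : 100.00 : 48.21 : 8.71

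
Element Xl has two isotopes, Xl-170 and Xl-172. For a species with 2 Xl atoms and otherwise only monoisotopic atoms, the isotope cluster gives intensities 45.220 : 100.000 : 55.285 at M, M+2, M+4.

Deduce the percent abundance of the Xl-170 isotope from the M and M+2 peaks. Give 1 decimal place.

Write p for the Xl-170 fraction. I(M+2)/I(M) = [C(2,1)·p^1·(1−p)] / p^2 = 2·(1−p)/p = 100.000/45.220 = 2.2114
(1−p)/p = 2.2114/2 = 1.1057  ⇒  p = 1/(1 + 1.1057) = 0.4749
Xl-170: 47.5%, Xl-172: 52.5%.

47.5%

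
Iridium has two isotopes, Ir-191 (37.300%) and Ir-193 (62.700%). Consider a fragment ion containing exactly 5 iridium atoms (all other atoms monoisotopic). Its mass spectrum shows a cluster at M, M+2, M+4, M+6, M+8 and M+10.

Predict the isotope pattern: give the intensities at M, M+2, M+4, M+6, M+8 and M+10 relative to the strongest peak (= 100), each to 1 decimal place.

2.1 : 17.7 : 59.5 : 100.0 : 84.0 : 28.3

Expanding (0.37300 + 0.62700)^5:
P(M) = 0.37300^5 = 0.007220
P(M+2) = 5 × 0.37300^4 × 0.62700^1 = 0.060684
P(M+4) = 10 × 0.37300^3 × 0.62700^2 = 0.204015
P(M+6) = 10 × 0.37300^2 × 0.62700^3 = 0.342942
P(M+8) = 5 × 0.37300^1 × 0.62700^4 = 0.288237
P(M+10) = 0.62700^5 = 0.096903
The M+6 peak is largest (0.342942); scaling to 100 gives 2.1 : 17.7 : 59.5 : 100.0 : 84.0 : 28.3.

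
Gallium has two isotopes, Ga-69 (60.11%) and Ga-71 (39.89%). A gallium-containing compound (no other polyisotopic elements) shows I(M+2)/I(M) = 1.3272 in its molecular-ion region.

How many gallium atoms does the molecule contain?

The M+2/M ratio from n Ga atoms is n · q/p = n · 0.3989/0.6011.
n = 1.3272 × 0.6011/0.3989 = 2.00 ≈ 2

2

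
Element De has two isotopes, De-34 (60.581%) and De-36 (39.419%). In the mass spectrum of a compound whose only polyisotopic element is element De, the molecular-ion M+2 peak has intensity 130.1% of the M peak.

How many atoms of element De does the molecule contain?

2

For n independent De atoms, I(M+2)/I(M) = n · (abundance De-36) / (abundance De-34) = n · 0.39419/0.60581.
n = 1.301 × 0.60581/0.39419 = 2.00 ≈ 2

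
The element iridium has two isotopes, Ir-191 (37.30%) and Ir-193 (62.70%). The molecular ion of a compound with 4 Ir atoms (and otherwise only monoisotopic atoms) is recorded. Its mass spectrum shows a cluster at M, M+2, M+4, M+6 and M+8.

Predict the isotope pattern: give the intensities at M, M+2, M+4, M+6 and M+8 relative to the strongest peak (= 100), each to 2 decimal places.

5.26 : 35.39 : 89.23 : 100.00 : 42.02

Expanding (0.3730 + 0.6270)^4:
P(M) = 0.3730^4 = 0.019357
P(M+2) = 4 × 0.3730^3 × 0.6270^1 = 0.130153
P(M+4) = 6 × 0.3730^2 × 0.6270^2 = 0.328174
P(M+6) = 4 × 0.3730^1 × 0.6270^3 = 0.367766
P(M+8) = 0.6270^4 = 0.154550
The M+6 peak is largest (0.367766); scaling to 100 gives 5.26 : 35.39 : 89.23 : 100.00 : 42.02.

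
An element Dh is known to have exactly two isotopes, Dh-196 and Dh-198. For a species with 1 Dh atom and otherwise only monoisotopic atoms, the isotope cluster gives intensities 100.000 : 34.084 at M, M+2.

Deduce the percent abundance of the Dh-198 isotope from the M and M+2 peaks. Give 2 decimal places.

If p is the fraction of Dh that is Dh-196, then I(M+2)/I(M) = [C(1,1)·p^0·(1−p)] / p^1 = 1·(1−p)/p = 34.084/100.000 = 0.3408
(1−p)/p = 0.3408/1 = 0.3408  ⇒  p = 1/(1 + 0.3408) = 0.7458
Dh-196: 74.58%, Dh-198: 25.42%.

25.42%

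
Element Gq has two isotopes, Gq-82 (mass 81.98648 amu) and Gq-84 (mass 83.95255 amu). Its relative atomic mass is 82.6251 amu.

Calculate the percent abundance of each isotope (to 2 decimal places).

Writing the weighted mean with unknown fraction x of Gq-82:
81.98648·x + 83.95255·(1 − x) = 82.6251
(81.98648 − 83.95255)·x = 82.6251 − 83.95255
x = -1.32745 / -1.96607 = 0.67518 → 67.52% Gq-82, 32.48% Gq-84.

Gq-82: 67.52%, Gq-84: 32.48%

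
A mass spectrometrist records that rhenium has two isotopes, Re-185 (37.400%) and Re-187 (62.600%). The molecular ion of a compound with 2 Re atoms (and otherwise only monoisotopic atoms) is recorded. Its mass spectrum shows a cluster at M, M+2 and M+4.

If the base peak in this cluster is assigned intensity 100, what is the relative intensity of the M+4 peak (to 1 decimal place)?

83.7

Term probabilities: M 0.1399, M+2 0.4682, M+4 0.3919. Base peak = M+2.
P(M+2) = C(2,1) × 0.37400^1 × 0.62600^1 = 2 × 0.3740 × 0.6260 = 0.468248 (base)
P(M+4) = C(2,2) × 0.37400^0 × 0.62600^2 = 1 × 1.0000 × 0.391876 = 0.391876
Relative intensity = 0.391876 / 0.468248 × 100 = 83.7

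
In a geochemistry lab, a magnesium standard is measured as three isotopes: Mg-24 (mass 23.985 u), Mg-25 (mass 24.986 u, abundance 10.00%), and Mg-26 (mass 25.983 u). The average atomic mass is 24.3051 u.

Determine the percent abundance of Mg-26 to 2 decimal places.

11.01%

The remaining 90.00% is split between Mg-24 (fraction x) and Mg-26 (fraction 0.9000 − x).
Substituting: 23.985x + 25.983(0.9000 − x) = 21.8065
(23.985 − 25.983)x = -1.5782  ⇒  x = 0.78989, y = 0.11011
Mg-24: 78.99%, Mg-26: 11.01%.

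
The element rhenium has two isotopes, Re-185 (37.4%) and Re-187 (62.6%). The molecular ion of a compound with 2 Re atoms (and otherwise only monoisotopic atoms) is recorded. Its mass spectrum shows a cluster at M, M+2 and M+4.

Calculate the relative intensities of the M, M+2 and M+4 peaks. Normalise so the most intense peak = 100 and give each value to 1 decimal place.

29.9 : 100.0 : 83.7

The 2 Re atoms are independent, so intensities follow the terms of (0.374 + 0.626)^2.
P(M) = 0.374^2 = 0.139876
P(M+2) = 2 × 0.374^1 × 0.626^1 = 0.468248
P(M+4) = 0.626^2 = 0.391876
The M+2 peak is largest (0.468248); scaling to 100 gives 29.9 : 100.0 : 83.7.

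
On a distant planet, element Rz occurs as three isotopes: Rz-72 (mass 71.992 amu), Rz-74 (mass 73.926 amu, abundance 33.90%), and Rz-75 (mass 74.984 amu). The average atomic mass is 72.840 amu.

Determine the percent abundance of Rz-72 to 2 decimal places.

59.67%

Let x and y be the fractions of Rz-72 and Rz-75. Then x + y = 1 − 0.3390 = 0.6610 and 71.992x + 74.984y = 72.840 − 0.3390×73.926 = 47.779086.
Substituting: 71.992x + 74.984(0.6610 − x) = 47.779086
(71.992 − 74.984)x = -1.785338  ⇒  x = 0.59670, y = 0.06430
Rz-72: 59.67%, Rz-75: 6.43%.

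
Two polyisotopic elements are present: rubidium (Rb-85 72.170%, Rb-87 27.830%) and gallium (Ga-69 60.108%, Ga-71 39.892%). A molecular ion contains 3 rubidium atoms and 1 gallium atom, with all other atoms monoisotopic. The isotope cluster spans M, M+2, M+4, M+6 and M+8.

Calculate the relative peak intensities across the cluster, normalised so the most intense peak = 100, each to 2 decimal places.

54.93 : 100.00 : 66.68 : 19.41 : 2.09

Rubidium pattern (n=3): 0.37589809 : 0.43485841 : 0.16768892 : 0.02155458
Gallium pattern (n=1): 0.60108 : 0.39892
Convolve the two distributions (both contribute in 2-u steps):
  M: 0.37589809×0.60108 = 0.225945
  M+2: 0.37589809×0.39892 + 0.43485841×0.60108 = 0.411338
  M+4: 0.43485841×0.39892 + 0.16768892×0.60108 = 0.274268
  M+6: 0.16768892×0.39892 + 0.02155458×0.60108 = 0.079850
  M+8: 0.02155458×0.39892 = 0.008599
Scale to base peak (0.411338) = 100: 54.93 : 100.00 : 66.68 : 19.41 : 2.09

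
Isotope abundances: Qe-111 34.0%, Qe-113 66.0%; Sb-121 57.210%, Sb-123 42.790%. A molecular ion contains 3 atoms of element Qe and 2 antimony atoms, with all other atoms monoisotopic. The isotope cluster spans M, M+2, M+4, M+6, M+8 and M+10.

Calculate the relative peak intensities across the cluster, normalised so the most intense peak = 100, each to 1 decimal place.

Element Qe pattern (n=3): 0.039304 : 0.228888 : 0.444312 : 0.287496
Antimony pattern (n=2): 0.32729841 : 0.48960318 : 0.18309841
Convolve the two distributions (both contribute in 2-u steps):
  M: 0.039304×0.32729841 = 0.012864
  M+2: 0.039304×0.48960318 + 0.228888×0.32729841 = 0.094158
  M+4: 0.039304×0.18309841 + 0.228888×0.48960318 + 0.444312×0.32729841 = 0.264683
  M+6: 0.228888×0.18309841 + 0.444312×0.48960318 + 0.287496×0.32729841 = 0.353543
  M+8: 0.444312×0.18309841 + 0.287496×0.48960318 = 0.222112
  M+10: 0.287496×0.18309841 = 0.052640
Scale to base peak (0.353543) = 100: 3.6 : 26.6 : 74.9 : 100.0 : 62.8 : 14.9

3.6 : 26.6 : 74.9 : 100.0 : 62.8 : 14.9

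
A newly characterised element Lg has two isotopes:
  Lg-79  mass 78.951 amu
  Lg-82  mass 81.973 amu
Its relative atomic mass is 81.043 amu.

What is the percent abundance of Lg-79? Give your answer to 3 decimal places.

30.774%

Writing the weighted mean with unknown fraction x of Lg-79:
78.951·x + 81.973·(1 − x) = 81.043
(78.951 − 81.973)·x = 81.043 − 81.973
x = -0.930 / -3.022 = 0.30774 → 30.774% Lg-79, 69.226% Lg-82.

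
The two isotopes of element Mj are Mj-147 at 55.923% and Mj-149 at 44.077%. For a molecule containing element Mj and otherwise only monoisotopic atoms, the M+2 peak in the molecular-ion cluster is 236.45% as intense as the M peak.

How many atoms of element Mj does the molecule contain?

3

The M+2/M ratio from n Mj atoms is n · q/p = n · 0.44077/0.55923.
n = 2.3645 × 0.55923/0.44077 = 3.00 ≈ 3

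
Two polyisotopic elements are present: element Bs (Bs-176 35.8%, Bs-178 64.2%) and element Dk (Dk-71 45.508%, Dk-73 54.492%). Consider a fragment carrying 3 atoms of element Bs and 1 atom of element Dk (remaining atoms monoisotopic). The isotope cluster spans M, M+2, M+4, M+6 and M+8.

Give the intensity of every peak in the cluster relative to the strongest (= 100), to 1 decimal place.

Element Bs pattern (n=3): 0.04588271 : 0.24684386 : 0.44266414 : 0.26460929
Element Dk pattern (n=1): 0.45508 : 0.54492
Convolve the two distributions (both contribute in 2-u steps):
  M: 0.04588271×0.45508 = 0.020880
  M+2: 0.04588271×0.54492 + 0.24684386×0.45508 = 0.137336
  M+4: 0.24684386×0.54492 + 0.44266414×0.45508 = 0.335958
  M+6: 0.44266414×0.54492 + 0.26460929×0.45508 = 0.361635
  M+8: 0.26460929×0.54492 = 0.144191
Scale to base peak (0.361635) = 100: 5.8 : 38.0 : 92.9 : 100.0 : 39.9

5.8 : 38.0 : 92.9 : 100.0 : 39.9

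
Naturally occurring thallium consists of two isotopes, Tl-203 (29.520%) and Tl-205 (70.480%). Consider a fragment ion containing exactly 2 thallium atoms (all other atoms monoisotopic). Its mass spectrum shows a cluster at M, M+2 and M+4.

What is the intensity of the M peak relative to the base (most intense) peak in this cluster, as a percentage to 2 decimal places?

17.54%

(0.29520 + 0.70480)^2 gives M 0.0871, M+2 0.4161, M+4 0.4967; the largest is M+4.
P(M+4) = C(2,2) × 0.29520^0 × 0.70480^2 = 1 × 1.0000 × 0.49674304 = 0.496743 (base)
P(M) = C(2,0) × 0.29520^2 × 0.70480^0 = 1 × 0.08714304 × 1.0000 = 0.087143
Relative intensity = 0.087143 / 0.496743 × 100 = 17.54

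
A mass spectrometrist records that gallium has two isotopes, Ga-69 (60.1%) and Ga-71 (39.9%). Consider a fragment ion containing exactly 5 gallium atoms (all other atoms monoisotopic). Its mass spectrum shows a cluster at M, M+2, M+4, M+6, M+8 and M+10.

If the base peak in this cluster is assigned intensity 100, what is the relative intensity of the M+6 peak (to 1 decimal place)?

Binomial terms of (0.601 + 0.399)^5: M 0.0784, M+2 0.2603, M+4 0.3456, M+6 0.2294, M+8 0.0762, M+10 0.0101 → M+4 is the base peak.
P(M+4) = C(5,2) × 0.601^3 × 0.399^2 = 10 × 0.2170818 × 0.159201 = 0.345596 (base)
P(M+6) = C(5,3) × 0.601^2 × 0.399^3 = 10 × 0.361201 × 0.0635212 = 0.229439
Relative intensity = 0.229439 / 0.345596 × 100 = 66.4

66.4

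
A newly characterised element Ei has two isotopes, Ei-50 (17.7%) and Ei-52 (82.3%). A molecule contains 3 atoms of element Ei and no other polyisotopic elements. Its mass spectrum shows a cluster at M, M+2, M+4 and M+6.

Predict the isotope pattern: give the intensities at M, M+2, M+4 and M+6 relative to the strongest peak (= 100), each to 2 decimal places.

0.99 : 13.88 : 64.52 : 100.00

Each Ei atom is independently Ei-50 (p = 0.177) or Ei-52 (q = 0.823); the cluster is the binomial expansion (p + q)^3.
P(M) = 0.177^3 = 0.005545
P(M+2) = 3 × 0.177^2 × 0.823^1 = 0.077351
P(M+4) = 3 × 0.177^1 × 0.823^2 = 0.359662
P(M+6) = 0.823^3 = 0.557442
The M+6 peak is largest (0.557442); scaling to 100 gives 0.99 : 13.88 : 64.52 : 100.00.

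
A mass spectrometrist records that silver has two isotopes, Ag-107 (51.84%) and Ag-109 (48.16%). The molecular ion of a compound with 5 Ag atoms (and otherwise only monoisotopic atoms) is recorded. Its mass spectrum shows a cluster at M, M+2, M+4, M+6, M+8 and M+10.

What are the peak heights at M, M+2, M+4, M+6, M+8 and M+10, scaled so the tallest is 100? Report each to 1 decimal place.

Expanding (0.5184 + 0.4816)^5:
P(M) = 0.5184^5 = 0.037439
P(M+2) = 5 × 0.5184^4 × 0.4816^1 = 0.173907
P(M+4) = 10 × 0.5184^3 × 0.4816^2 = 0.323123
P(M+6) = 10 × 0.5184^2 × 0.4816^3 = 0.300185
P(M+8) = 5 × 0.5184^1 × 0.4816^4 = 0.139438
P(M+10) = 0.4816^5 = 0.025908
The M+4 peak is largest (0.323123); scaling to 100 gives 11.6 : 53.8 : 100.0 : 92.9 : 43.2 : 8.0.

11.6 : 53.8 : 100.0 : 92.9 : 43.2 : 8.0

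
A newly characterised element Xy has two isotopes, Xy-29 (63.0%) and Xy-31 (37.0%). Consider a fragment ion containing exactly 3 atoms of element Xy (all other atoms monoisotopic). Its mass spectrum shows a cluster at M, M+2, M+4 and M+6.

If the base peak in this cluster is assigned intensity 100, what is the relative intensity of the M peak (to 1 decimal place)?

(0.630 + 0.370)^3 gives M 0.2500, M+2 0.4406, M+4 0.2587, M+6 0.0507; the largest is M+2.
P(M+2) = C(3,1) × 0.630^2 × 0.370^1 = 3 × 0.3969 × 0.3700 = 0.440559 (base)
P(M) = C(3,0) × 0.630^3 × 0.370^0 = 1 × 0.250047 × 1.0000 = 0.250047
Relative intensity = 0.250047 / 0.440559 × 100 = 56.8

56.8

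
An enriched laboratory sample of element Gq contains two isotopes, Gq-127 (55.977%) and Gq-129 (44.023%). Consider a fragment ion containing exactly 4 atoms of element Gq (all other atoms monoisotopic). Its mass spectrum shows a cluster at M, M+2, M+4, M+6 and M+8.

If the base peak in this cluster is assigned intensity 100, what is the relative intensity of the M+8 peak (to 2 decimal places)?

(0.55977 + 0.44023)^4 gives M 0.0982, M+2 0.3089, M+4 0.3644, M+6 0.1910, M+8 0.0376; the largest is M+4.
P(M+4) = C(4,2) × 0.55977^2 × 0.44023^2 = 6 × 0.31334245 × 0.19380245 = 0.364359 (base)
P(M+8) = C(4,4) × 0.55977^0 × 0.44023^4 = 1 × 1.0000 × 0.03755939 = 0.037559
Relative intensity = 0.037559 / 0.364359 × 100 = 10.31

10.31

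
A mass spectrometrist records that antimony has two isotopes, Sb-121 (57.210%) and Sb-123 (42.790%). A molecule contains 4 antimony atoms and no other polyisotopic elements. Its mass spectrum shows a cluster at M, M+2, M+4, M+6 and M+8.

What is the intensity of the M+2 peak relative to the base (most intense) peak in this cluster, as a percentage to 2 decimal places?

Term probabilities: M 0.1071, M+2 0.3205, M+4 0.3596, M+6 0.1793, M+8 0.0335. Base peak = M+4.
P(M+4) = C(4,2) × 0.57210^2 × 0.42790^2 = 6 × 0.32729841 × 0.18309841 = 0.359567 (base)
P(M+2) = C(4,1) × 0.57210^3 × 0.42790^1 = 4 × 0.18724742 × 0.4279 = 0.320493
Relative intensity = 0.320493 / 0.359567 × 100 = 89.13

89.13%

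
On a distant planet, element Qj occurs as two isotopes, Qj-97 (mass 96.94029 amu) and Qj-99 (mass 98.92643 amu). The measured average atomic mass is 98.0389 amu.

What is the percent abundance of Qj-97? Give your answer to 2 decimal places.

44.69%

Writing the weighted mean with unknown fraction x of Qj-97:
96.94029·x + 98.92643·(1 − x) = 98.0389
(96.94029 − 98.92643)·x = 98.0389 − 98.92643
x = -0.88753 / -1.98614 = 0.44686 → 44.69% Qj-97, 55.31% Qj-99.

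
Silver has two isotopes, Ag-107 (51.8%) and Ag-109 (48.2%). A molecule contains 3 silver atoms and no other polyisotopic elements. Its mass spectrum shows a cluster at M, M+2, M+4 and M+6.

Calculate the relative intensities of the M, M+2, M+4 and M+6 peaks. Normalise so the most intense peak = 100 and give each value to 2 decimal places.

Each Ag atom is independently Ag-107 (p = 0.518) or Ag-109 (q = 0.482); the cluster is the binomial expansion (p + q)^3.
P(M) = 0.518^3 = 0.138992
P(M+2) = 3 × 0.518^2 × 0.482^1 = 0.387997
P(M+4) = 3 × 0.518^1 × 0.482^2 = 0.361031
P(M+6) = 0.482^3 = 0.111980
The M+2 peak is largest (0.387997); scaling to 100 gives 35.82 : 100.00 : 93.05 : 28.86.

35.82 : 100.00 : 93.05 : 28.86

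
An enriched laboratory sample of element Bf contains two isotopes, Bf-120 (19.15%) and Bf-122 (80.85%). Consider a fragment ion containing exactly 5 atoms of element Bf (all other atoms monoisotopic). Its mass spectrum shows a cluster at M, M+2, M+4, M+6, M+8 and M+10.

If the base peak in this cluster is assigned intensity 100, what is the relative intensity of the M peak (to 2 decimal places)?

(0.1915 + 0.8085)^5 gives M 0.0003, M+2 0.0054, M+4 0.0459, M+6 0.1938, M+8 0.4091, M+10 0.3455; the largest is M+8.
P(M+8) = C(5,4) × 0.1915^1 × 0.8085^4 = 5 × 0.1915 × 0.42728741 = 0.409128 (base)
P(M) = C(5,0) × 0.1915^5 × 0.8085^0 = 1 × 0.00025754 × 1.0000 = 0.000258
Relative intensity = 0.000258 / 0.409128 × 100 = 0.06

0.06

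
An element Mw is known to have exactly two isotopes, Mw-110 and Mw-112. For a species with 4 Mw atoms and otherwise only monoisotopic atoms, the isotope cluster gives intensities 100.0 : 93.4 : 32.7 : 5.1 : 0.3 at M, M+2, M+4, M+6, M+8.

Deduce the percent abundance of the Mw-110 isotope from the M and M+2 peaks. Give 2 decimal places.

Let p = fractional abundance of Mw-110. I(M+2)/I(M) = [C(4,1)·p^3·(1−p)] / p^4 = 4·(1−p)/p = 93.4/100.0 = 0.9340
(1−p)/p = 0.9340/4 = 0.2335  ⇒  p = 1/(1 + 0.2335) = 0.8107
Mw-110: 81.07%, Mw-112: 18.93%.

81.07%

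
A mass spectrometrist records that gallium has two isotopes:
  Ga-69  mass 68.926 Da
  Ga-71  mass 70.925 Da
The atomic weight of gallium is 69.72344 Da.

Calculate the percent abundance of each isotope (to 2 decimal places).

Writing the weighted mean with unknown fraction x of Ga-69:
68.926·x + 70.925·(1 − x) = 69.72344
(68.926 − 70.925)·x = 69.72344 − 70.925
x = -1.20156 / -1.999 = 0.60108 → 60.11% Ga-69, 39.89% Ga-71.

Ga-69: 60.11%, Ga-71: 39.89%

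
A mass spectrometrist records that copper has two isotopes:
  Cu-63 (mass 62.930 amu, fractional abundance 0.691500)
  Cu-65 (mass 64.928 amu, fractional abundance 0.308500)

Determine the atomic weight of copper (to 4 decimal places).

Average mass = Σ (abundance × isotope mass) = 0.691500 × 62.930 + 0.308500 × 64.928
= 43.51610 + 20.03029 = 63.54639 amu

63.5464 amu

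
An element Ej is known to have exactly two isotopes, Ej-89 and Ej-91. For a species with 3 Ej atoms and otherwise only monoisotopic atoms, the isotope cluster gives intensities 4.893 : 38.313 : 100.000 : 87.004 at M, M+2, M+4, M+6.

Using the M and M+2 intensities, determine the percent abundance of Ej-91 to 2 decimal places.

72.30%

If p is the fraction of Ej that is Ej-89, then I(M+2)/I(M) = [C(3,1)·p^2·(1−p)] / p^3 = 3·(1−p)/p = 38.313/4.893 = 7.8302
(1−p)/p = 7.8302/3 = 2.6101  ⇒  p = 1/(1 + 2.6101) = 0.2770
Ej-89: 27.70%, Ej-91: 72.30%.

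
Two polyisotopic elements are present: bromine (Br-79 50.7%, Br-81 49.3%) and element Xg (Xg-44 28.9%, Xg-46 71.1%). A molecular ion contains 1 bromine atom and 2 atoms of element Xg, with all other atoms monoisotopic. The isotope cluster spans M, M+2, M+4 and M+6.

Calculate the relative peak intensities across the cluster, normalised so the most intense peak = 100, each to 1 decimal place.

9.2 : 54.4 : 100.0 : 54.3

Bromine pattern (n=1): 0.5070 : 0.4930
Element Xg pattern (n=2): 0.083521 : 0.410958 : 0.505521
Convolve the two distributions (both contribute in 2-u steps):
  M: 0.5070×0.083521 = 0.042345
  M+2: 0.5070×0.410958 + 0.4930×0.083521 = 0.249532
  M+4: 0.5070×0.505521 + 0.4930×0.410958 = 0.458901
  M+6: 0.4930×0.505521 = 0.249222
Scale to base peak (0.458901) = 100: 9.2 : 54.4 : 100.0 : 54.3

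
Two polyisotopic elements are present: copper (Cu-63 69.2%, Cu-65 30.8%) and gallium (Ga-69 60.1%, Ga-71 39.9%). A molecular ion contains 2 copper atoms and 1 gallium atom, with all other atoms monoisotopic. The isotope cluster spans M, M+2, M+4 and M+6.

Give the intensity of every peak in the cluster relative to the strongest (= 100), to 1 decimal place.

64.3 : 100.0 : 50.8 : 8.5

Copper pattern (n=2): 0.478864 : 0.426272 : 0.094864
Gallium pattern (n=1): 0.6010 : 0.3990
Convolve the two distributions (both contribute in 2-u steps):
  M: 0.478864×0.6010 = 0.287797
  M+2: 0.478864×0.3990 + 0.426272×0.6010 = 0.447256
  M+4: 0.426272×0.3990 + 0.094864×0.6010 = 0.227096
  M+6: 0.094864×0.3990 = 0.037851
Scale to base peak (0.447256) = 100: 64.3 : 100.0 : 50.8 : 8.5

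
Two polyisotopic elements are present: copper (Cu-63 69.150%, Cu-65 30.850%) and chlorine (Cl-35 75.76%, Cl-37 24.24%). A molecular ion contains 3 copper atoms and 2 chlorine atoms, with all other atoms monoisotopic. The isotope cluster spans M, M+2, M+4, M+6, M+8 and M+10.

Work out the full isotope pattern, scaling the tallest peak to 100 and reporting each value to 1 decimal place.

Copper pattern (n=3): 0.33065611 : 0.44254842 : 0.19743483 : 0.02936064
Chlorine pattern (n=2): 0.57395776 : 0.36728448 : 0.05875776
Convolve the two distributions (both contribute in 2-u steps):
  M: 0.33065611×0.57395776 = 0.189783
  M+2: 0.33065611×0.36728448 + 0.44254842×0.57395776 = 0.375449
  M+4: 0.33065611×0.05875776 + 0.44254842×0.36728448 + 0.19743483×0.57395776 = 0.295289
  M+6: 0.44254842×0.05875776 + 0.19743483×0.36728448 + 0.02936064×0.57395776 = 0.115370
  M+8: 0.19743483×0.05875776 + 0.02936064×0.36728448 = 0.022385
  M+10: 0.02936064×0.05875776 = 0.001725
Scale to base peak (0.375449) = 100: 50.5 : 100.0 : 78.6 : 30.7 : 6.0 : 0.5

50.5 : 100.0 : 78.6 : 30.7 : 6.0 : 0.5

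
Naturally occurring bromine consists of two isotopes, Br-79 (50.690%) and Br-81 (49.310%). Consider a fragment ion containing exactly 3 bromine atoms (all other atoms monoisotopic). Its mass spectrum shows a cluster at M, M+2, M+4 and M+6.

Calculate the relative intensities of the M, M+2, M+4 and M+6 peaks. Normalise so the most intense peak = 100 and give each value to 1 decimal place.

The 3 Br atoms are independent, so intensities follow the terms of (0.50690 + 0.49310)^3.
P(M) = 0.50690^3 = 0.130247
P(M+2) = 3 × 0.50690^2 × 0.49310^1 = 0.380103
P(M+4) = 3 × 0.50690^1 × 0.49310^2 = 0.369755
P(M+6) = 0.49310^3 = 0.119896
The M+2 peak is largest (0.380103); scaling to 100 gives 34.3 : 100.0 : 97.3 : 31.5.

34.3 : 100.0 : 97.3 : 31.5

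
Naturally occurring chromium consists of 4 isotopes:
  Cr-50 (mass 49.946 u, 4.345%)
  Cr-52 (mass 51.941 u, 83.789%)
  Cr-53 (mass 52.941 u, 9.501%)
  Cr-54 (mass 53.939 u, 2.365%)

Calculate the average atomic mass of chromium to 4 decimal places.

51.9966 u

The abundance-weighted mean is 0.04345 × 49.946 + 0.83789 × 51.941 + 0.09501 × 52.941 + 0.02365 × 53.939
= 2.17015 + 43.52084 + 5.02992 + 1.27566 = 51.99657 u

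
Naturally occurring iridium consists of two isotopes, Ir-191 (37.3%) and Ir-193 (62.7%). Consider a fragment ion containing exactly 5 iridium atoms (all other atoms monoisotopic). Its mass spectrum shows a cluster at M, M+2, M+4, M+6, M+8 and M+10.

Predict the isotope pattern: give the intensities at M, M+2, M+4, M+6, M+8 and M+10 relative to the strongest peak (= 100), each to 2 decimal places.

2.11 : 17.70 : 59.49 : 100.00 : 84.05 : 28.26

The 5 Ir atoms are independent, so intensities follow the terms of (0.373 + 0.627)^5.
P(M) = 0.373^5 = 0.007220
P(M+2) = 5 × 0.373^4 × 0.627^1 = 0.060684
P(M+4) = 10 × 0.373^3 × 0.627^2 = 0.204015
P(M+6) = 10 × 0.373^2 × 0.627^3 = 0.342942
P(M+8) = 5 × 0.373^1 × 0.627^4 = 0.288237
P(M+10) = 0.627^5 = 0.096903
The M+6 peak is largest (0.342942); scaling to 100 gives 2.11 : 17.70 : 59.49 : 100.00 : 84.05 : 28.26.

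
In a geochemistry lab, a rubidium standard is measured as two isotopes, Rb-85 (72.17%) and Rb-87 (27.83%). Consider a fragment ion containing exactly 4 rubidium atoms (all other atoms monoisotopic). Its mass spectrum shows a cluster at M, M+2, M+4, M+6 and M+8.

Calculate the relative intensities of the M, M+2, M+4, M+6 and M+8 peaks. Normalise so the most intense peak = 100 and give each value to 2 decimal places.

Each Rb atom is independently Rb-85 (p = 0.7217) or Rb-87 (q = 0.2783); the cluster is the binomial expansion (p + q)^4.
P(M) = 0.7217^4 = 0.271286
P(M+2) = 4 × 0.7217^3 × 0.2783^1 = 0.418450
P(M+4) = 6 × 0.7217^2 × 0.2783^2 = 0.242042
P(M+6) = 4 × 0.7217^1 × 0.2783^3 = 0.062224
P(M+8) = 0.2783^4 = 0.005999
The M+2 peak is largest (0.418450); scaling to 100 gives 64.83 : 100.00 : 57.84 : 14.87 : 1.43.

64.83 : 100.00 : 57.84 : 14.87 : 1.43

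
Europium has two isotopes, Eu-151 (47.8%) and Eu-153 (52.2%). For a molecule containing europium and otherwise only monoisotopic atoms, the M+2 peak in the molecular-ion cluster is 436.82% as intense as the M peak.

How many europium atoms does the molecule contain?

4

The M+2/M ratio from n Eu atoms is n · q/p = n · 0.522/0.478.
n = 4.3682 × 0.478/0.522 = 4.00 ≈ 4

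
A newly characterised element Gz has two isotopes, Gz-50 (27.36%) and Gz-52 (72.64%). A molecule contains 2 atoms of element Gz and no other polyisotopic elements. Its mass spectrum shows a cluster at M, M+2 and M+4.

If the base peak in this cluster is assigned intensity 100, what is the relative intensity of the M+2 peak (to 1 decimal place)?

75.3

Term probabilities: M 0.0749, M+2 0.3975, M+4 0.5277. Base peak = M+4.
P(M+4) = C(2,2) × 0.2736^0 × 0.7264^2 = 1 × 1.0000 × 0.52765696 = 0.527657 (base)
P(M+2) = C(2,1) × 0.2736^1 × 0.7264^1 = 2 × 0.2736 × 0.7264 = 0.397486
Relative intensity = 0.397486 / 0.527657 × 100 = 75.3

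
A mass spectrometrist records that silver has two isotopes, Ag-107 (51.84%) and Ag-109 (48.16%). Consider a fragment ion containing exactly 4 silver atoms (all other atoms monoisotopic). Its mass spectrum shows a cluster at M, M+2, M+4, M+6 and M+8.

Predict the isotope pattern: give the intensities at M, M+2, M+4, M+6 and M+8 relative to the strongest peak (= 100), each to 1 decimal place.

The 4 Ag atoms are independent, so intensities follow the terms of (0.5184 + 0.4816)^4.
P(M) = 0.5184^4 = 0.072220
P(M+2) = 4 × 0.5184^3 × 0.4816^1 = 0.268375
P(M+4) = 6 × 0.5184^2 × 0.4816^2 = 0.373985
P(M+6) = 4 × 0.5184^1 × 0.4816^3 = 0.231624
P(M+8) = 0.4816^4 = 0.053795
The M+4 peak is largest (0.373985); scaling to 100 gives 19.3 : 71.8 : 100.0 : 61.9 : 14.4.

19.3 : 71.8 : 100.0 : 61.9 : 14.4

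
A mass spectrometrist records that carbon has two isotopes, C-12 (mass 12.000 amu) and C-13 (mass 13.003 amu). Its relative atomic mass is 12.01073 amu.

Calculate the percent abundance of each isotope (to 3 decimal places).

C-12: 98.930%, C-13: 1.070%

With x = fraction of C-12 (so C-13 is 1 − x):
12.000·x + 13.003·(1 − x) = 12.01073
(12.000 − 13.003)·x = 12.01073 − 13.003
x = -0.99227 / -1.003 = 0.98930 → 98.930% C-12, 1.070% C-13.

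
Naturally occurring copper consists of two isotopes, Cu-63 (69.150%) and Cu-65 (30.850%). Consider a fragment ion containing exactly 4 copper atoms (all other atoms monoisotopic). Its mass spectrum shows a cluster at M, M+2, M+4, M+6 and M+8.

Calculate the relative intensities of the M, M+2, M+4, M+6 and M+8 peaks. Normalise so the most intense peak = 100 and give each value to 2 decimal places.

Each Cu atom is independently Cu-63 (p = 0.69150) or Cu-65 (q = 0.30850); the cluster is the binomial expansion (p + q)^4.
P(M) = 0.69150^4 = 0.228649
P(M+2) = 4 × 0.69150^3 × 0.30850^1 = 0.408030
P(M+4) = 6 × 0.69150^2 × 0.30850^2 = 0.273052
P(M+6) = 4 × 0.69150^1 × 0.30850^3 = 0.081212
P(M+8) = 0.30850^4 = 0.009058
The M+2 peak is largest (0.408030); scaling to 100 gives 56.04 : 100.00 : 66.92 : 19.90 : 2.22.

56.04 : 100.00 : 66.92 : 19.90 : 2.22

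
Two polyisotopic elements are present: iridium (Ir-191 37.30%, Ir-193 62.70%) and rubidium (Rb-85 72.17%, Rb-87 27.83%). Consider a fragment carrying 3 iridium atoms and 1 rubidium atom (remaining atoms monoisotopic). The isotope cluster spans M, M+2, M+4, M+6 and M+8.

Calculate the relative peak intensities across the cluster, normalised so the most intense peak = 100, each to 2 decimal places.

9.60 : 52.09 : 100.00 : 76.94 : 17.58

Iridium pattern (n=3): 0.05189512 : 0.26170165 : 0.43991135 : 0.24649188
Rubidium pattern (n=1): 0.7217 : 0.2783
Convolve the two distributions (both contribute in 2-u steps):
  M: 0.05189512×0.7217 = 0.037453
  M+2: 0.05189512×0.2783 + 0.26170165×0.7217 = 0.203312
  M+4: 0.26170165×0.2783 + 0.43991135×0.7217 = 0.390316
  M+6: 0.43991135×0.2783 + 0.24649188×0.7217 = 0.300321
  M+8: 0.24649188×0.2783 = 0.068599
Scale to base peak (0.390316) = 100: 9.60 : 52.09 : 100.00 : 76.94 : 17.58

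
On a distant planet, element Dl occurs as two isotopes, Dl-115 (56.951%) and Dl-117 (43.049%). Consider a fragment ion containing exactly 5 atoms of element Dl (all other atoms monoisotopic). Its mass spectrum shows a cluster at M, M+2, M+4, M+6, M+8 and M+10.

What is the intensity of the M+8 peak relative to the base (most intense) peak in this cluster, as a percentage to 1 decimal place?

28.6%

Term probabilities: M 0.0599, M+2 0.2264, M+4 0.3423, M+6 0.2588, M+8 0.0978, M+10 0.0148. Base peak = M+4.
P(M+4) = C(5,2) × 0.56951^3 × 0.43049^2 = 10 × 0.18471581 × 0.18532164 = 0.342318 (base)
P(M+8) = C(5,4) × 0.56951^1 × 0.43049^4 = 5 × 0.56951 × 0.03434411 = 0.097797
Relative intensity = 0.097797 / 0.342318 × 100 = 28.6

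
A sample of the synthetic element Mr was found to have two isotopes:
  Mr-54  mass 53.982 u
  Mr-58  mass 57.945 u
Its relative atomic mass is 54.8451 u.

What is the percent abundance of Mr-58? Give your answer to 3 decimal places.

21.779%

Writing the weighted mean with unknown fraction x of Mr-54:
53.982·x + 57.945·(1 − x) = 54.8451
(53.982 − 57.945)·x = 54.8451 − 57.945
x = -3.0999 / -3.963 = 0.78221 → 78.221% Mr-54, 21.779% Mr-58.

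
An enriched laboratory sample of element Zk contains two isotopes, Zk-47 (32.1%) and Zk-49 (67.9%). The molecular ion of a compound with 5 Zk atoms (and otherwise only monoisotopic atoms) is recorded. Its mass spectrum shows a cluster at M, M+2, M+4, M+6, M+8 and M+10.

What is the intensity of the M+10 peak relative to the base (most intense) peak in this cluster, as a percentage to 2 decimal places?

42.31%

(0.321 + 0.679)^5 gives M 0.0034, M+2 0.0360, M+4 0.1525, M+6 0.3226, M+8 0.3412, M+10 0.1443; the largest is M+8.
P(M+8) = C(5,4) × 0.321^1 × 0.679^4 = 5 × 0.3210 × 0.2125588 = 0.341157 (base)
P(M+10) = C(5,5) × 0.321^0 × 0.679^5 = 1 × 1.0000 × 0.14432743 = 0.144327
Relative intensity = 0.144327 / 0.341157 × 100 = 42.31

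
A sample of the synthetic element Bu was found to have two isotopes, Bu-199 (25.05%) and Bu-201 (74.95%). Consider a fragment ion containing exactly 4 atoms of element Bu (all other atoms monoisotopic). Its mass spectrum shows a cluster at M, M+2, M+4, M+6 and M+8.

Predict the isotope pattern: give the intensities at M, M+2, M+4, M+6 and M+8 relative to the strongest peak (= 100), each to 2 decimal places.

The 4 Bu atoms are independent, so intensities follow the terms of (0.2505 + 0.7495)^4.
P(M) = 0.2505^4 = 0.003938
P(M+2) = 4 × 0.2505^3 × 0.7495^1 = 0.047125
P(M+4) = 6 × 0.2505^2 × 0.7495^2 = 0.211500
P(M+6) = 4 × 0.2505^1 × 0.7495^3 = 0.421874
P(M+8) = 0.7495^4 = 0.315563
The M+6 peak is largest (0.421874); scaling to 100 gives 0.93 : 11.17 : 50.13 : 100.00 : 74.80.

0.93 : 11.17 : 50.13 : 100.00 : 74.80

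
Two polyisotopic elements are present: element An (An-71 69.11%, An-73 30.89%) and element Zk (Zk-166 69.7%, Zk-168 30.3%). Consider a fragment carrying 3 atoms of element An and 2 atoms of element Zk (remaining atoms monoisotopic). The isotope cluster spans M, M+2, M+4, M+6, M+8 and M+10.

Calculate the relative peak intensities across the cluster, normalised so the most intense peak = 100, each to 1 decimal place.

Element An pattern (n=3): 0.33008264 : 0.44260972 : 0.19783265 : 0.02947499
Element Zk pattern (n=2): 0.485809 : 0.422382 : 0.091809
Convolve the two distributions (both contribute in 2-u steps):
  M: 0.33008264×0.485809 = 0.160357
  M+2: 0.33008264×0.422382 + 0.44260972×0.485809 = 0.354445
  M+4: 0.33008264×0.091809 + 0.44260972×0.422382 + 0.19783265×0.485809 = 0.313364
  M+6: 0.44260972×0.091809 + 0.19783265×0.422382 + 0.02947499×0.485809 = 0.138516
  M+8: 0.19783265×0.091809 + 0.02947499×0.422382 = 0.030613
  M+10: 0.02947499×0.091809 = 0.002706
Scale to base peak (0.354445) = 100: 45.2 : 100.0 : 88.4 : 39.1 : 8.6 : 0.8

45.2 : 100.0 : 88.4 : 39.1 : 8.6 : 0.8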